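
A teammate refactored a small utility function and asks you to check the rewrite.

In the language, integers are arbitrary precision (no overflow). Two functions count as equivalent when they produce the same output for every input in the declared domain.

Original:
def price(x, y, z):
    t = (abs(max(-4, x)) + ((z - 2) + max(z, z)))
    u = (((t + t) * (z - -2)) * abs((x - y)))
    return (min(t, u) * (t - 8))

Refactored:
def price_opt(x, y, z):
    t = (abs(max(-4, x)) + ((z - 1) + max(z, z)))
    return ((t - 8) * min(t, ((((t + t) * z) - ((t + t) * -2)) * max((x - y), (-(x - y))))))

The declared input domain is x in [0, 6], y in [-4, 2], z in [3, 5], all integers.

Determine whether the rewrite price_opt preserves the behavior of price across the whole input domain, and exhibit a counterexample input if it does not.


Input x=0, y=-4, z=3: -16 from price versus -15 from price_opt.
verdict: not equivalent; witness: x=0, y=-4, z=3


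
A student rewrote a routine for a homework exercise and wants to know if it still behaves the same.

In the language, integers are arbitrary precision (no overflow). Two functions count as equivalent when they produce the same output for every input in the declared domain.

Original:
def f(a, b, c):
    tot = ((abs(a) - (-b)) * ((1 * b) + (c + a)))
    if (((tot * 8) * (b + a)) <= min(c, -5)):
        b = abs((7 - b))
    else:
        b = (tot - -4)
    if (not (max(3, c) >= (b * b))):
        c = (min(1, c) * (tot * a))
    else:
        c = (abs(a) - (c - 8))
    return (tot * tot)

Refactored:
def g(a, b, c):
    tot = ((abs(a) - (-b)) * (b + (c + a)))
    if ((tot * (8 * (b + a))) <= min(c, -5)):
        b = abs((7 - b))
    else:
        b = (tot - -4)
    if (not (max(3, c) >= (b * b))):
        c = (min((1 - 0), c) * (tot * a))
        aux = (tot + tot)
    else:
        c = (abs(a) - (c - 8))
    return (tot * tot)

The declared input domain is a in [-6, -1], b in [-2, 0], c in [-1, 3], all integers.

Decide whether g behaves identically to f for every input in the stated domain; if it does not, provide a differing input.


Differences: local variable names differ; and statement counts differ; and constant usage differs; and arithmetic usage differs — yet all 90 inputs agree.
verdict: equivalent


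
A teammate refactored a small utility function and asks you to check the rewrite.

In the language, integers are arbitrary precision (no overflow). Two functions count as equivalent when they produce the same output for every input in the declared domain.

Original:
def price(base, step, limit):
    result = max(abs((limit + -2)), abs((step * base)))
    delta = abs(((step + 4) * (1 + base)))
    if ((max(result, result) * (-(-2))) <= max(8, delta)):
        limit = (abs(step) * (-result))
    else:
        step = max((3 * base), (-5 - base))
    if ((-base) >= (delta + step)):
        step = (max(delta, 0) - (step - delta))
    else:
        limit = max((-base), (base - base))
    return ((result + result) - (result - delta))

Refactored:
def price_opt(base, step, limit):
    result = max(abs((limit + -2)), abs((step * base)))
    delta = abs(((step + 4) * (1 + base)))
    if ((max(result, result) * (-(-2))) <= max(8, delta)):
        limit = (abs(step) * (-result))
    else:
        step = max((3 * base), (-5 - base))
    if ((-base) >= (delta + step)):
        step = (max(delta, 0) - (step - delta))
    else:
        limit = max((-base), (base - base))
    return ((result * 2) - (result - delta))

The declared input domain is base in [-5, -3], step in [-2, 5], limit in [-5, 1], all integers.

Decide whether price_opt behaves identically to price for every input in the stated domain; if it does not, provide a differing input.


Reading the diff, among the changes: constant usage differs, arithmetic usage differs.
One worked example (base=-3, step=3, limit=-1) — price: result := 9 | delta := 14 | ((max(result, result) * (-(-2))) <= max(8, delta)): false | step := -2 | ((-base) >= (delta + step)): false | limit := 3 | result 23; price_opt: result := 9 | delta := 14 | ((max(result, result) * (-(-2))) <= max(8, delta)): false | step := -2 | ((-base) >= (delta + step)): false | limit := 3 | result 23; agreement on 23.
Across all 168 domain points the two functions coincide.
verdict: equivalent


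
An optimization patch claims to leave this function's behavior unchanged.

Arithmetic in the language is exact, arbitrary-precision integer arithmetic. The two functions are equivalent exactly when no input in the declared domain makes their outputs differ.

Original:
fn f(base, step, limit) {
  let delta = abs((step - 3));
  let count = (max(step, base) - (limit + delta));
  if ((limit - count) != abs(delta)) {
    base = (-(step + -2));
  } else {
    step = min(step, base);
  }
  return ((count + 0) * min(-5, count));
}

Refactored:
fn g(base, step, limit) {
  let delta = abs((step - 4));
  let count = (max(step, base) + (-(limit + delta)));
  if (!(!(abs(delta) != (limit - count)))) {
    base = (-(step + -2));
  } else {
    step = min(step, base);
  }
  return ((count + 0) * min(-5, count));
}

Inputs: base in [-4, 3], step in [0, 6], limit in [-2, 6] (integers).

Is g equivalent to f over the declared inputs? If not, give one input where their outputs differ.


Not equivalent: base=-4, step=0, limit=-2 separates them (5 vs 10).
f: delta=3, then count=-1, then ((limit - count) != abs(delta)) is true, then base=2, then returns 5
g: delta=4, then count=-2, then (!(!(abs(delta) != (limit - count)))) is true, then base=2, then returns 10
verdict: not equivalent; witness: base=-4, step=0, limit=-2


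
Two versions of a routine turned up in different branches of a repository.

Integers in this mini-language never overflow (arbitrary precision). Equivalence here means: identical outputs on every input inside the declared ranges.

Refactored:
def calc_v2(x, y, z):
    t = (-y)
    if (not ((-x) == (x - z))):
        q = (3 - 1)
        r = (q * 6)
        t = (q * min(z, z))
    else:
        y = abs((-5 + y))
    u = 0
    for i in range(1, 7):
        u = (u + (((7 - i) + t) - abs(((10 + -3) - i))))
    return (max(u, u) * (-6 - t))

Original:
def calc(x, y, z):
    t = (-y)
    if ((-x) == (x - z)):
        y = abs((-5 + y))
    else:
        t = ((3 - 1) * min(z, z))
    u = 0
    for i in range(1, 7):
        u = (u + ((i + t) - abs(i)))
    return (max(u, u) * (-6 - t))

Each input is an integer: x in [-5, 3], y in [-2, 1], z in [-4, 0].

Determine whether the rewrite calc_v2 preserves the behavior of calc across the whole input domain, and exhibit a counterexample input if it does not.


Equivalent — the differences include boolean connective usage differs, and statement counts differ, and constant usage differs, and arithmetic usage differs, and local variable names differ, yet no declared input distinguishes the two.
One worked example (x=-4, y=0, z=-4) — calc: t := 0 | ((-x) == (x - z)): false | t := -8 | u := 0 | iter i=1: | u := -8 | iter i=2: | u := -16 | iter i=3: | u := -24 | iter i=4: | u := -32 | iter i=5: | u := -40 | iter i=6: | u := -48 | result -96; calc_v2: t := 0 | (not ((-x) == (x - z))): true | q := 2 | r := 12 | t := -8 | u := 0 | iter i=1: | u := -8 | iter i=2: | u := -16 | iter i=3: | u := -24 | iter i=4: | u := -32 | iter i=5: | u := -40 | iter i=6: | u := -48 | result -96; agreement on -96.
Checked all 180 inputs in the declared domain: the outputs agree on every one.
verdict: equivalent


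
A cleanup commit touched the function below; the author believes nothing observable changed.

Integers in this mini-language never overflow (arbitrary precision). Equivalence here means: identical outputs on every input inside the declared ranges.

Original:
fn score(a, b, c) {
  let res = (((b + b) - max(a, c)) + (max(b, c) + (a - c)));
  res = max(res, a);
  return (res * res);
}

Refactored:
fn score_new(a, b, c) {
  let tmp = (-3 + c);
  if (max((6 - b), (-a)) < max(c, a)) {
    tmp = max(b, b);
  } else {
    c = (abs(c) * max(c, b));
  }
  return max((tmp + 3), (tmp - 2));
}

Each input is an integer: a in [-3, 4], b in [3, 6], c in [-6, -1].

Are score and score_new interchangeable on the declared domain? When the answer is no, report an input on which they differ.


Run the pair on a=-3, b=3, c=-6.
score: res := 15 | res := 15 | result 225
score_new: tmp := -9 | (max((6 - b), (-a)) < max(c, a)): false | c := 18 | result -6
225 and -6 differ, so these are not the same function on this domain.
verdict: not equivalent; witness: a=-3, b=3, c=-6


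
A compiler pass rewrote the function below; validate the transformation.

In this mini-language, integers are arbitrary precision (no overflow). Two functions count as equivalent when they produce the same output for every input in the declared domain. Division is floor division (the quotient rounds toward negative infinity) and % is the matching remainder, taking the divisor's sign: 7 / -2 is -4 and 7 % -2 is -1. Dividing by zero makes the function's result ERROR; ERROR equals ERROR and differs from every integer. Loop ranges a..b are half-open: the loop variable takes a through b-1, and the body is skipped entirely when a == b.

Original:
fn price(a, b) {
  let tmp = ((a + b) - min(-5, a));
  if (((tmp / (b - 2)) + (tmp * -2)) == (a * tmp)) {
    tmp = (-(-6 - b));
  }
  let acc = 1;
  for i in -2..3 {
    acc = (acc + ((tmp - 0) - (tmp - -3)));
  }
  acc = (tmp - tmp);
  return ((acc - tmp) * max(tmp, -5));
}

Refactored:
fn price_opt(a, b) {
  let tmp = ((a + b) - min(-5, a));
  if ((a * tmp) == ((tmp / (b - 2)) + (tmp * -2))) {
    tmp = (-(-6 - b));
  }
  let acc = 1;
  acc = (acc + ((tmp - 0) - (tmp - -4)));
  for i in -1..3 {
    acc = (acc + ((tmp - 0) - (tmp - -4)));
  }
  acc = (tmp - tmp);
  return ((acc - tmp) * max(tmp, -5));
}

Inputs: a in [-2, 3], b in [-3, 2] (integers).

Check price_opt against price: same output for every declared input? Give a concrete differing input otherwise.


The edit looks behavioral (`-3` became `-4`), but over these ranges it never changes the outcome.
As a probe, take a=2, b=0: price runs tmp := 7 | (((tmp / (b - 2)) + (tmp * -2)) == (a * tmp)): false | acc := 1 | iter i=-2: | acc := -2 | iter i=-1: | acc := -5 | iter i=0: | acc := -8 | iter i=1: | acc := -11 | iter i=2: | acc := -14 | acc := 0 | result -49; price_opt runs tmp := 7 | ((a * tmp) == ((tmp / (b - 2)) + (tmp * -2))): false | acc := 1 | acc := -3 | iter i=-1: | acc := -7 | iter i=0: | acc := -11 | iter i=1: | acc := -15 | iter i=2: | acc := -19 | acc := 0 | result -49; both end at -49.
Sweeping the whole domain (36 inputs) finds no disagreement.
verdict: equivalent


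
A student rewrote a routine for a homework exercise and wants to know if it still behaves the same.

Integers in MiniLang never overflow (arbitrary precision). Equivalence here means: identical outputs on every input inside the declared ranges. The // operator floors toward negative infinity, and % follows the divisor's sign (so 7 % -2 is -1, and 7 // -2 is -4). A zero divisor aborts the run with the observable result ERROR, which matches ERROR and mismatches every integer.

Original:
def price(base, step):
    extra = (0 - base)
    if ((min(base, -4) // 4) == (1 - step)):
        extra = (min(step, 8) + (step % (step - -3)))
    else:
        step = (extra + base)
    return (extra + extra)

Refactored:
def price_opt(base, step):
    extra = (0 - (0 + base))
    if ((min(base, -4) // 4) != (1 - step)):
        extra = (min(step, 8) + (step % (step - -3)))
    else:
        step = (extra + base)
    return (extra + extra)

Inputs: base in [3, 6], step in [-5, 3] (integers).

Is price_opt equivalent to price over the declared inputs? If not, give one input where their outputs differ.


Input base=3, step=-5: -6 from price versus -12 from price_opt.
verdict: not equivalent; witness: base=3, step=-5


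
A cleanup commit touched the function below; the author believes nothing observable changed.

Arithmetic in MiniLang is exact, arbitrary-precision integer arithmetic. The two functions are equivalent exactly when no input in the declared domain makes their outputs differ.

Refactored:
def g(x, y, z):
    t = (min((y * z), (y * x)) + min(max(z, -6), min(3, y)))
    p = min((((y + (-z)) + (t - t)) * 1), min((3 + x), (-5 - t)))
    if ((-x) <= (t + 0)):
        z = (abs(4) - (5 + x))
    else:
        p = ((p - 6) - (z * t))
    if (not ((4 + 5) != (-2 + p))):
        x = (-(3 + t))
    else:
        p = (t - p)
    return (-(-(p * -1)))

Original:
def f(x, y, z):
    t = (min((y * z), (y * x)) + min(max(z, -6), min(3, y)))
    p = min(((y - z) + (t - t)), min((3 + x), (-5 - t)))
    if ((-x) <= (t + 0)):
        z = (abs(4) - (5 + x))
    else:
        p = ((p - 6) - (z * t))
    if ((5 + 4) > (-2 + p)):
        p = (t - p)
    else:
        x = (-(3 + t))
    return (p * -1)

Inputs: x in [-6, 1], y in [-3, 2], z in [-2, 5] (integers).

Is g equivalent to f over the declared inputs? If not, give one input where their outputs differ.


Run the pair on x=-6, y=-3, z=3.
f: t=-12, then p=-6, then ((-x) <= (t + 0)) is false, then p=24, then ((5 + 4) > (-2 + p)) is false, then x=9, then returns -24
g: t=-12, then p=-6, then ((-x) <= (t + 0)) is false, then p=24, then (not ((4 + 5) != (-2 + p))) is false, then p=-36, then returns 36
-24 against 36: the behavior changed.
verdict: not equivalent; witness: x=-6, y=-3, z=3


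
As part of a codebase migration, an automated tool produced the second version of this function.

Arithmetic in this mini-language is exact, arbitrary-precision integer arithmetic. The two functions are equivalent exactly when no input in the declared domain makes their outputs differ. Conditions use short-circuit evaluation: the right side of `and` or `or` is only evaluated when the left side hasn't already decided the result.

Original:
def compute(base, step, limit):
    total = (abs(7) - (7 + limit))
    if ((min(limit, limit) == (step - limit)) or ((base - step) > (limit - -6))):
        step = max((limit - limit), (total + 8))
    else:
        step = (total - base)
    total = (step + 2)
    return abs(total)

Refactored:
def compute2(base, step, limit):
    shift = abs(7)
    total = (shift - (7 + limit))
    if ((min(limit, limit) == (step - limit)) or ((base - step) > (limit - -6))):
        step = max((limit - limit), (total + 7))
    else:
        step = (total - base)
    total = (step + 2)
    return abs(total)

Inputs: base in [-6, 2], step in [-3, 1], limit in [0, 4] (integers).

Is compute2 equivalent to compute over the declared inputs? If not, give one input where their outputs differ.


The rewrite breaks on base=-6, step=0, limit=0, where the results are 10 and 9.
compute: total=0, then ((min(limit, limit) == (step - limit)) or ((base - step) > (limit - -6))) is true, then step=8, then total=10, then returns 10
compute2: shift=7, then total=0, then ((min(limit, limit) == (step - limit)) or ((base - step) > (limit - -6))) is true, then step=7, then total=9, then returns 9
verdict: not equivalent; witness: base=-6, step=0, limit=0


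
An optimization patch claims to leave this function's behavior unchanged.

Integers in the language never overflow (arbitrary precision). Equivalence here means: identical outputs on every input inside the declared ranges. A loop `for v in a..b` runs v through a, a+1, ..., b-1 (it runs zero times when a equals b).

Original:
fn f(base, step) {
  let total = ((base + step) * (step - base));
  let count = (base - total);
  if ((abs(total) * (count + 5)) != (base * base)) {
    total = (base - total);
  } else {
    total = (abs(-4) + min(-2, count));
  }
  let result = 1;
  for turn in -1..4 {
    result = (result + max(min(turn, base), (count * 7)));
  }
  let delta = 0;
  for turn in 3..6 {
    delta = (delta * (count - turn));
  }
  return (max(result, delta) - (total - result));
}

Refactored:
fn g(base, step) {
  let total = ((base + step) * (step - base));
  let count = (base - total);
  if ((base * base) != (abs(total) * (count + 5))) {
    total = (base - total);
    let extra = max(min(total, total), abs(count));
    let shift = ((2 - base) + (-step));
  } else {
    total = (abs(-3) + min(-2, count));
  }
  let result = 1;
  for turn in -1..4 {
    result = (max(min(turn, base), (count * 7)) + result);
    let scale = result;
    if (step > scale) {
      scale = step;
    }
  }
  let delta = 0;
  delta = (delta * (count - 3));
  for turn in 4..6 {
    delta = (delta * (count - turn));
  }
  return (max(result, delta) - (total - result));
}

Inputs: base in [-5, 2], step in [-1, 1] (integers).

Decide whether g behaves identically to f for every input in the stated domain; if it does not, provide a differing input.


Consider the input base=0, step=0.
f: total becomes 0; next count becomes 0; next ((abs(total) * (count + 5)) != (base * base)) evaluates to false; next total becomes 2; next result becomes 1; next at turn=-1:; next result becomes 1; next at turn=0:; next result becomes 1; next at turn=1:; next result becomes 1; next at turn=2:; next result becomes 1; next at turn=3:; next result becomes 1; next delta becomes 0; next at turn=3:; next delta becomes 0; next at turn=4:; next delta becomes 0; next at turn=5:; next delta becomes 0; next final value 0
g: total becomes 0; next count becomes 0; next ((base * base) != (abs(total) * (count + 5))) evaluates to false; next total becomes 1; next result becomes 1; next at turn=-1:; next result becomes 1; next scale becomes 1; next (step > scale) evaluates to false; next at turn=0:; next result becomes 1; next scale becomes 1; next (step > scale) evaluates to false; next at turn=1:; next result becomes 1; next scale becomes 1; next (step > scale) evaluates to false; next at turn=2:; next result becomes 1; next scale becomes 1; next (step > scale) evaluates to false; next at turn=3:; next result becomes 1; next scale becomes 1; next (step > scale) evaluates to false; next delta becomes 0; next delta becomes 0; next at turn=4:; next delta becomes 0; next at turn=5:; next delta becomes 0; next final value 1
0 against 1: the behavior changed.
verdict: not equivalent; witness: base=0, step=0


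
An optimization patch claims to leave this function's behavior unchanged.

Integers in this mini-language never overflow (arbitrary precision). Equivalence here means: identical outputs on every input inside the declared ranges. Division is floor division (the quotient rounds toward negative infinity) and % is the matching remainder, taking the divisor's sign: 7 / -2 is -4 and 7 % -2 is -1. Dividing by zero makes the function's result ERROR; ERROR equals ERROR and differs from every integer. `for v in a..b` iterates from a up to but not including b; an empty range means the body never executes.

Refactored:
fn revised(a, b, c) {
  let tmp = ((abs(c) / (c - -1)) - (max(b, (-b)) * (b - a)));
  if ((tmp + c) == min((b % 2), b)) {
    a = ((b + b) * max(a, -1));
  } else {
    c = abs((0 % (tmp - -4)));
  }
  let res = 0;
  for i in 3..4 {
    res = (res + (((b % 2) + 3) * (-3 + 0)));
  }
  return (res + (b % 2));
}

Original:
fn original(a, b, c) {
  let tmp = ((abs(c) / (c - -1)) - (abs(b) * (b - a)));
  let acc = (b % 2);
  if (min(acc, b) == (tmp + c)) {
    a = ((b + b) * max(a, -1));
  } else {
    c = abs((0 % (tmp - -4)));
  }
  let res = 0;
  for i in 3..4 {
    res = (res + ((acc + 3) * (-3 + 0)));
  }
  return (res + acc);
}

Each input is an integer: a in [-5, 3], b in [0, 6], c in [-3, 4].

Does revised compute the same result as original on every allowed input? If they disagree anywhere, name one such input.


Although min/max/abs usage differs; also local variable names differ; also statement counts differ; also arithmetic usage differs; also constant usage differs, 504/504 inputs agree.
verdict: equivalent


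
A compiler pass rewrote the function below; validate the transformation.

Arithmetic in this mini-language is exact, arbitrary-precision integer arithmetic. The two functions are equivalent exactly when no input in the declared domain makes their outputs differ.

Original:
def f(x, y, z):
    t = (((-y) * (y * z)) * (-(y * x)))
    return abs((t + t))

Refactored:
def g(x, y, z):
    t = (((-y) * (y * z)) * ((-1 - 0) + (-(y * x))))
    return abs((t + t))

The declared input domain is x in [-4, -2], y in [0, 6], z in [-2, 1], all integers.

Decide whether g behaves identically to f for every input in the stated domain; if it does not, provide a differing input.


x=-4, y=1, z=-2 yields 16 from f but 12 from g.
verdict: not equivalent; witness: x=-4, y=1, z=-2


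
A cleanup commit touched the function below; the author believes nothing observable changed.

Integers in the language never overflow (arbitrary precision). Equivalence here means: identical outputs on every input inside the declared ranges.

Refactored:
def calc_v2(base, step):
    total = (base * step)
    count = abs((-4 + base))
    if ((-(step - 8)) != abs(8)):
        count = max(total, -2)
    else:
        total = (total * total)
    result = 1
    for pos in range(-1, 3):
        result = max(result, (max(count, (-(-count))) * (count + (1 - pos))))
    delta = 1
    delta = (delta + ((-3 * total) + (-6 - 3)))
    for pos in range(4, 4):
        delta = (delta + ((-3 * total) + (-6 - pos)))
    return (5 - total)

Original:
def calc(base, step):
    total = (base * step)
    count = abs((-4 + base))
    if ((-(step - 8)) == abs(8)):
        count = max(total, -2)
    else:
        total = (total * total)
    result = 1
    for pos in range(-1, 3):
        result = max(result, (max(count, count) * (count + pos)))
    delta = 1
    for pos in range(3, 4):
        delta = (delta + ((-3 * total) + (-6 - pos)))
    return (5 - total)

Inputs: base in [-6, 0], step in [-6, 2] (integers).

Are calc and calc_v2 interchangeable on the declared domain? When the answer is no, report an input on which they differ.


Consider the input base=-6, step=-6.
calc: total := 36 | count := 10 | ((-(step - 8)) == abs(8)): false | total := 1296 | result := 1 | iter pos=-1: | result := 90 | iter pos=0: | result := 100 | iter pos=1: | result := 110 | iter pos=2: | result := 120 | delta := 1 | iter pos=3: | delta := -3896 | result -1291
calc_v2: total := 36 | count := 10 | ((-(step - 8)) != abs(8)): true | count := 36 | result := 1 | iter pos=-1: | result := 1368 | iter pos=0: | result := 1368 | iter pos=1: | result := 1368 | iter pos=2: | result := 1368 | delta := 1 | delta := -116 | loop over pos: empty range | result -31
-1291 vs -31 — the two versions disagree here.
verdict: not equivalent; witness: base=-6, step=-6


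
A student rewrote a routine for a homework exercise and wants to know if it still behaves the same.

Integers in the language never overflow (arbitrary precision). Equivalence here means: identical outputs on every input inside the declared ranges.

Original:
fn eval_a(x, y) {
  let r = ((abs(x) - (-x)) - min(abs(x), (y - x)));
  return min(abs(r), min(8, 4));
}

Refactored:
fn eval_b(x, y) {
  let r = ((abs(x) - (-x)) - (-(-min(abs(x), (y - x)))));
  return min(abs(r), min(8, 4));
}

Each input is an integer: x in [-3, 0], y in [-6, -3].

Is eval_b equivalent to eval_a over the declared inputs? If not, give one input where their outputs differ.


Equivalent — the differences include same computation, different form, yet no declared input distinguishes the two.
Tracing x=-3, y=-5: eval_a: r=2, then returns 2 | eval_b: r=2, then returns 2 — matching result 2.
Checked all 16 inputs in the declared domain: the outputs agree on every one.
verdict: equivalent


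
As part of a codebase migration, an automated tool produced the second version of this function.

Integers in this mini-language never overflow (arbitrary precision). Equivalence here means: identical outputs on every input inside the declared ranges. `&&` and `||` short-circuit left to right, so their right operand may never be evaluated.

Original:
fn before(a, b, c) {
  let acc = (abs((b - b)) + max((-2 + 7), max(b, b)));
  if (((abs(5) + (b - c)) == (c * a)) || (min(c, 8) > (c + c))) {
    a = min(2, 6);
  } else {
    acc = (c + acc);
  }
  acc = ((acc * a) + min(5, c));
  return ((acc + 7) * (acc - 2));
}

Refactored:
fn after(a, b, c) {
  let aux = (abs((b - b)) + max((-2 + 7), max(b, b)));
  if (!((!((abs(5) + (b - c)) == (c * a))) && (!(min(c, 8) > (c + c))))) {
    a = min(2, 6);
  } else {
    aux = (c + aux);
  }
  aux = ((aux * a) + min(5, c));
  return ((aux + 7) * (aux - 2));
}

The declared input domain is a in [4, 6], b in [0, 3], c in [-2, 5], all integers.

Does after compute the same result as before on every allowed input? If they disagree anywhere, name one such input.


Behavior is preserved: although local variable names differ; boolean connective usage differs, the outputs never diverge.
Tracing a=4, b=3, c=1: before: acc becomes 5; next (((abs(5) + (b - c)) == (c * a)) || (min(c, 8) > (c + c))) evaluates to false; next acc becomes 6; next acc becomes 25; next final value 736 | after: aux becomes 5; next (!((!((abs(5) + (b - c)) == (c * a))) && (!(min(c, 8) > (c + c))))) evaluates to false; next aux becomes 6; next aux becomes 25; next final value 736 — matching result 736.
Across all 96 domain points the two functions coincide.
verdict: equivalent


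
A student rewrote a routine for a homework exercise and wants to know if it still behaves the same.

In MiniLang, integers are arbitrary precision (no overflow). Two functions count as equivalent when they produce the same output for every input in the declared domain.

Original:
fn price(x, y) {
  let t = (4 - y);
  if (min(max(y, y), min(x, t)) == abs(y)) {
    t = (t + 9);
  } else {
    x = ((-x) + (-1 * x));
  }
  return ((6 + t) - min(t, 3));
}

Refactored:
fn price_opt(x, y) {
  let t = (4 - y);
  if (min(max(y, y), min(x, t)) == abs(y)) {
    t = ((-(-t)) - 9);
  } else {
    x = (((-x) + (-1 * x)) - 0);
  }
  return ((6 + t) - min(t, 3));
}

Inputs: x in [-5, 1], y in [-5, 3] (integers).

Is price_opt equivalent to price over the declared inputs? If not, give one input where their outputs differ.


The rewrite breaks on x=0, y=0, where the results are 16 and 6.
price: t := 4 | (min(max(y, y), min(x, t)) == abs(y)): true | t := 13 | result 16
price_opt: t := 4 | (min(max(y, y), min(x, t)) == abs(y)): true | t := -5 | result 6
verdict: not equivalent; witness: x=0, y=0


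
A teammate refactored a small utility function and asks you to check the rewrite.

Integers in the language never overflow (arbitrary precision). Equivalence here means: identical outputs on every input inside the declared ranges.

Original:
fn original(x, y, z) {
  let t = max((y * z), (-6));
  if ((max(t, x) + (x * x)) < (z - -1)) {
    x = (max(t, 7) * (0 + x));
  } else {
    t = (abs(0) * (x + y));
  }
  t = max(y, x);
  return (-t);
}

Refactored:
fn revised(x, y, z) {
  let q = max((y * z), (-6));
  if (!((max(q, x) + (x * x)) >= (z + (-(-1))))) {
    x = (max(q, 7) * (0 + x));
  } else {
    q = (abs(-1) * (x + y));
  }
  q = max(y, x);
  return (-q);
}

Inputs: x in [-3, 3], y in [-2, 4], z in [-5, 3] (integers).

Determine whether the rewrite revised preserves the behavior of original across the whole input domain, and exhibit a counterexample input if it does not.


The one real change (`0` became `-1`) has no effect anywhere in the declared ranges.
One worked example (x=-2, y=-2, z=3) — original: t becomes -6; next ((max(t, x) + (x * x)) < (z - -1)) evaluates to true; next x becomes -14; next t becomes -2; next final value 2; revised: q becomes -6; next (!((max(q, x) + (x * x)) >= (z + (-(-1))))) evaluates to true; next x becomes -14; next q becomes -2; next final value 2; agreement on 2.
Checked all 441 inputs in the declared domain: the outputs agree on every one.
verdict: equivalent


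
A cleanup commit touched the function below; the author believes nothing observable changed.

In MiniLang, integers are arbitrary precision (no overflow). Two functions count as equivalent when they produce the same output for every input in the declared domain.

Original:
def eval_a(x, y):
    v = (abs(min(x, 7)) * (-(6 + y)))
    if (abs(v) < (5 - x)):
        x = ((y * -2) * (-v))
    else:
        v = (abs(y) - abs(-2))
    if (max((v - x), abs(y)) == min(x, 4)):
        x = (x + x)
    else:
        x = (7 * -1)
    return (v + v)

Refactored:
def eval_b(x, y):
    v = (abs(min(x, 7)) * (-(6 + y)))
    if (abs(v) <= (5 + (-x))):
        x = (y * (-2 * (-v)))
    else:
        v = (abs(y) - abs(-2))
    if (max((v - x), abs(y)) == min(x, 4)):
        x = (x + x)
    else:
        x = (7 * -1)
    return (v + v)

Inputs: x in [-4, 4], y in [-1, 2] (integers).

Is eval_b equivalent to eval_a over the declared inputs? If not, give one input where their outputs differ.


On input x=-1, y=0, eval_a returns -4 while eval_b returns -12.
verdict: not equivalent; witness: x=-1, y=0


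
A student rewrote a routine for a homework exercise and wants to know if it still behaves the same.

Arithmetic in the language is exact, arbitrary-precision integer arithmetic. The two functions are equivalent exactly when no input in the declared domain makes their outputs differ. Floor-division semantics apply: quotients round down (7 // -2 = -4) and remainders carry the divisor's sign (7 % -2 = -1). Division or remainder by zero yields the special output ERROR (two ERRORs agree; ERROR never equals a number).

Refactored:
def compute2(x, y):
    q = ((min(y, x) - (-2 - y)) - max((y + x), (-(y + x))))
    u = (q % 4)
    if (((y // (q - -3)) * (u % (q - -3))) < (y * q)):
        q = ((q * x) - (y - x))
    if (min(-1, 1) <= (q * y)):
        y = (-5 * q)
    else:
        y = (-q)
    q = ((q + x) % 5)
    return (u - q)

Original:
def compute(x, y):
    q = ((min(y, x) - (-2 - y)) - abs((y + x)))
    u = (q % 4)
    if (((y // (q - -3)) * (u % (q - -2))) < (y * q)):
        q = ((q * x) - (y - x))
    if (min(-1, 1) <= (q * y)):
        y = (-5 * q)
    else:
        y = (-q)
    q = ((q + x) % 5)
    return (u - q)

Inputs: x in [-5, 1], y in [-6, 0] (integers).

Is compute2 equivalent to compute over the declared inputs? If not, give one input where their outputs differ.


There is a counterexample at x=-2, y=0: ERROR on one side, 1 on the other.
compute: q becomes -2; next u becomes 2; next hits division by zero so the output is ERROR
compute2: q becomes -2; next u becomes 2; next (((y // (q - -3)) * (u % (q - -3))) < (y * q)) evaluates to false; next (min(-1, 1) <= (q * y)) evaluates to true; next y becomes 10; next q becomes 1; next final value 1
verdict: not equivalent; witness: x=-2, y=0


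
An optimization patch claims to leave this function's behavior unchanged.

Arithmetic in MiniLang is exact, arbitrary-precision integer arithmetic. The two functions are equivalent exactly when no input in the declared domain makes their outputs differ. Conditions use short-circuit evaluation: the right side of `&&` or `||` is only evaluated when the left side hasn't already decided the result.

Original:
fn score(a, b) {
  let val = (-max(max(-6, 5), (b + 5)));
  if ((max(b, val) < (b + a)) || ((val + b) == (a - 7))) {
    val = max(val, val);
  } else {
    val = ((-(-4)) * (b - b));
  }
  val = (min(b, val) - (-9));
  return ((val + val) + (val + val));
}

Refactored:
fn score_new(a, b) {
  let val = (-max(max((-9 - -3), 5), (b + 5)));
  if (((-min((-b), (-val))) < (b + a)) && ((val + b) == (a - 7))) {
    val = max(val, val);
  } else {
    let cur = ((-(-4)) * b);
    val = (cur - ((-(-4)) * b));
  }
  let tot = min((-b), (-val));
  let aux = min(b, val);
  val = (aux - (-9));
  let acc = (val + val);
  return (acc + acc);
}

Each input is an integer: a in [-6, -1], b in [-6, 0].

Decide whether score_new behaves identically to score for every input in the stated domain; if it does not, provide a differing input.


Evaluate both at a=-2, b=-4.
score: val = -5; ((max(b, val) < (b + a)) || ((val + b) == (a - 7))) -> true; val = -5; val = 4; return 16
score_new: val = -5; (((-min((-b), (-val))) < (b + a)) && ((val + b) == (a - 7))) -> false; cur = -16; val = 0; tot = 0; aux = -4; val = 5; acc = 10; return 20
16 != 20, so the rewrite changes behavior.
verdict: not equivalent; witness: a=-2, b=-4


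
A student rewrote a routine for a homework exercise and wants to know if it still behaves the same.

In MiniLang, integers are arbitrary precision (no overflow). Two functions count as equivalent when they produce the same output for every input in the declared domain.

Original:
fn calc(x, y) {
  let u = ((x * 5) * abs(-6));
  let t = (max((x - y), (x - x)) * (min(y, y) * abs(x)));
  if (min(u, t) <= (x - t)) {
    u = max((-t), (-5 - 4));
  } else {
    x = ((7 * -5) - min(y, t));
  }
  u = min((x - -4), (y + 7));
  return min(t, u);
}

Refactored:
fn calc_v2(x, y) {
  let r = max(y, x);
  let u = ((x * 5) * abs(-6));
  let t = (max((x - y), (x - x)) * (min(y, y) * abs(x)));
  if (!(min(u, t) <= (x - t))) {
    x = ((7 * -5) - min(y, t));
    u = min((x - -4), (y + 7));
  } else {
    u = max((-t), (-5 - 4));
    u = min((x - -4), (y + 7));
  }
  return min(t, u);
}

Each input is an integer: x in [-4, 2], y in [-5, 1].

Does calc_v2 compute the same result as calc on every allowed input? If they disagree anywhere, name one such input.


This is a faithful refactor — min/max/abs usage differs; also constant usage differs; also arithmetic usage differs; also statement counts differ; also local variable names differ; also boolean connective usage differs, but the computed results match everywhere.
One worked example (x=-3, y=-1) — calc: u becomes -90; next t becomes 0; next (min(u, t) <= (x - t)) evaluates to true; next u becomes 0; next u becomes 1; next final value 0; calc_v2: r becomes -1; next u becomes -90; next t becomes 0; next (!(min(u, t) <= (x - t))) evaluates to false; next u becomes 0; next u becomes 1; next final value 0; agreement on 0.
Across all 49 domain points the two functions coincide.
verdict: equivalent


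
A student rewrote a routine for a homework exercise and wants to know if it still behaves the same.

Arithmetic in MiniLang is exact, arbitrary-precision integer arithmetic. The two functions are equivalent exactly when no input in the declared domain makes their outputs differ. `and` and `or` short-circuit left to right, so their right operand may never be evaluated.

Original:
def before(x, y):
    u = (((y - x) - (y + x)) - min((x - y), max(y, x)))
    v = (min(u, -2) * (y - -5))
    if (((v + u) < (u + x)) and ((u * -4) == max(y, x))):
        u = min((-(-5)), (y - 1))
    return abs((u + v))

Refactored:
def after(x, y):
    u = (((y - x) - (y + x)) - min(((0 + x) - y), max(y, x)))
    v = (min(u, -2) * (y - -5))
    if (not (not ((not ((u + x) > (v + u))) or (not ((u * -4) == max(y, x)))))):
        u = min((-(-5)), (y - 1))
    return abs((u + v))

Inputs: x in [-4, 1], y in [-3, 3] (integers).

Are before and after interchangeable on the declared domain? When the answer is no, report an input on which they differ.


These are not equivalent — on x=-4, y=-3 the outputs split (7 vs 8).
before: u becomes 11; next v becomes -4; next (((v + u) < (u + x)) and ((u * -4) == max(y, x))) evaluates to false; next final value 7
after: u becomes 11; next v becomes -4; next (not (not ((not ((u + x) > (v + u))) or (not ((u * -4) == max(y, x)))))) evaluates to true; next u becomes -4; next final value 8
verdict: not equivalent; witness: x=-4, y=-3


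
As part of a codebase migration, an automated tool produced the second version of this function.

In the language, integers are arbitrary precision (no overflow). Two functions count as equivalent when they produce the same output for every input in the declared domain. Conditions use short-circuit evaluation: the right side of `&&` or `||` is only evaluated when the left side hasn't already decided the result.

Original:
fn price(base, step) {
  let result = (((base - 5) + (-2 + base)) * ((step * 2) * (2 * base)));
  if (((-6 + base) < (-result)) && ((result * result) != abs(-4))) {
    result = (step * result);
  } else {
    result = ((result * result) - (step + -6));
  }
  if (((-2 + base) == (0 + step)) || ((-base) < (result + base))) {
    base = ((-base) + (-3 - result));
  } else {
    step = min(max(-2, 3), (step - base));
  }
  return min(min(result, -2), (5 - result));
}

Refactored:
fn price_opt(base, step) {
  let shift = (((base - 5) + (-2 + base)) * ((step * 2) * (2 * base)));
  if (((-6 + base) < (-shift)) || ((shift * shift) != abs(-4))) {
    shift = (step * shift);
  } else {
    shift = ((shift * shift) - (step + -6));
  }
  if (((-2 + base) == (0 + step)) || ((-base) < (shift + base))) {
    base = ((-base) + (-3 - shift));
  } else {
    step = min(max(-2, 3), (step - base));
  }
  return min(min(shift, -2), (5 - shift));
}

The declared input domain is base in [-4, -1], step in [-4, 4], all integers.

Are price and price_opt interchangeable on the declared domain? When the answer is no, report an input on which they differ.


Try base=-4, step=1.
price: result becomes 240; next (((-6 + base) < (-result)) && ((result * result) != abs(-4))) evaluates to false; next result becomes 57605; next (((-2 + base) == (0 + step)) || ((-base) < (result + base))) evaluates to true; next base becomes -57604; next final value -57600
price_opt: shift becomes 240; next (((-6 + base) < (-shift)) || ((shift * shift) != abs(-4))) evaluates to true; next shift becomes 240; next (((-2 + base) == (0 + step)) || ((-base) < (shift + base))) evaluates to true; next base becomes -239; next final value -235
-57600 and -235 differ, so these are not the same function on this domain.
verdict: not equivalent; witness: base=-4, step=1


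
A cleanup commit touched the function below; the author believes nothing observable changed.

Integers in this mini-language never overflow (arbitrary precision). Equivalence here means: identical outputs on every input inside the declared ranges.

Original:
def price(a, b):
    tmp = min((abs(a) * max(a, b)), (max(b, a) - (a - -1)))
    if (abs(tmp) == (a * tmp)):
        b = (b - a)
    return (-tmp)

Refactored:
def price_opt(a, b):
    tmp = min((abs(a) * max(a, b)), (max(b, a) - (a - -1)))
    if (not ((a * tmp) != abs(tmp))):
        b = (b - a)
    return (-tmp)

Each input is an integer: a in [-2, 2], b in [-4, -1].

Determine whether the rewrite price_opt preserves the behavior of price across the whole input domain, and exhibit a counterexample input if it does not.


Differences: comparison usage differs, boolean connective usage differs — yet all 20 inputs agree.
verdict: equivalent


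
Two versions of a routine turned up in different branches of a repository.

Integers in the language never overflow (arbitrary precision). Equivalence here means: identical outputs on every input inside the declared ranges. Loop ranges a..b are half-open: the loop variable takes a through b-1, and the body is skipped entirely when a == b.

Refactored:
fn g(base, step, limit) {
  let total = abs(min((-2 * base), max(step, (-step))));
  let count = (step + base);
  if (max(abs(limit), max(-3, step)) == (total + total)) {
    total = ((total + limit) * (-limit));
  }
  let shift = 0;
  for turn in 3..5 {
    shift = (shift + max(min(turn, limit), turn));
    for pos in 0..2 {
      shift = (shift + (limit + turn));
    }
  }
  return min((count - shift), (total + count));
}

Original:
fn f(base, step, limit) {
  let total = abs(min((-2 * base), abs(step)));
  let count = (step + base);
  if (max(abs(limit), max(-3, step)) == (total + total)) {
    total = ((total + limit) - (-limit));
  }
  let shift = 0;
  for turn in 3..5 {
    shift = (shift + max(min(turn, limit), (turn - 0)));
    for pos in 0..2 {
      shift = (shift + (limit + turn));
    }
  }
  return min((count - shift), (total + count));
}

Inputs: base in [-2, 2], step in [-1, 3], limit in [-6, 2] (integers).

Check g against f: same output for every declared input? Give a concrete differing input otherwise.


Try base=-2, step=2, limit=-4.
f: total becomes 2; next count becomes 0; next (max(abs(limit), max(-3, step)) == (total + total)) evaluates to true; next total becomes -6; next shift becomes 0; next at turn=3:; next shift becomes 3; next at pos=0:; next shift becomes 2; next at pos=1:; next shift becomes 1; next at turn=4:; next shift becomes 5; next at pos=0:; next shift becomes 5; next at pos=1:; next shift becomes 5; next final value -6
g: total becomes 2; next count becomes 0; next (max(abs(limit), max(-3, step)) == (total + total)) evaluates to true; next total becomes -8; next shift becomes 0; next at turn=3:; next shift becomes 3; next at pos=0:; next shift becomes 2; next at pos=1:; next shift becomes 1; next at turn=4:; next shift becomes 5; next at pos=0:; next shift becomes 5; next at pos=1:; next shift becomes 5; next final value -8
-6 vs -8 — the two versions disagree here.
verdict: not equivalent; witness: base=-2, step=2, limit=-4
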